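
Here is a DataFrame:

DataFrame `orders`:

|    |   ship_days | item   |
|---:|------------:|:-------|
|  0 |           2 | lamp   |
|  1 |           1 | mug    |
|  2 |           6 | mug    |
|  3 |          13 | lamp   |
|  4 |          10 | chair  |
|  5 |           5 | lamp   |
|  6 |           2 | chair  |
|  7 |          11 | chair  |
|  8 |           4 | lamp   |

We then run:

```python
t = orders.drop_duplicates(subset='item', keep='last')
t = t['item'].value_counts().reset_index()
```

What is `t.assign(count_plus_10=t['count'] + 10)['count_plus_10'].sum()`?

drop duplicate item (keep=last):
   ship_days   item
2          6    mug
7         11  chair
8          4   lamp
value_counts of item:
item
mug      1
chair    1
lamp     1
Name: count, dtype: int64
reset_index():
    item  count
0    mug      1
1  chair      1
2   lamp      1
add column count_plus_10 = t['count'] + 10:
    item  count  count_plus_10
0    mug      1             11
1  chair      1             11
2   lamp      1             11
Hence 33.

33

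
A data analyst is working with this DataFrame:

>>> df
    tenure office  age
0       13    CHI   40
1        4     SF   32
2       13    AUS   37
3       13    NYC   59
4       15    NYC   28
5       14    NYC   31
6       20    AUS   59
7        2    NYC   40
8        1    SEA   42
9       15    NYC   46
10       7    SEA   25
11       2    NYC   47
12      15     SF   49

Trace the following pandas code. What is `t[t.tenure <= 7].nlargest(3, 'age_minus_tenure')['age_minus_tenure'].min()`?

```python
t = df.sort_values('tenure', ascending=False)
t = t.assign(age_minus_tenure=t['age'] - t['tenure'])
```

38

sort by tenure descending:
    tenure office  age
6       20    AUS   59
4       15    NYC   28
9       15    NYC   46
12      15     SF   49
5       14    NYC   31
0       13    CHI   40
2       13    AUS   37
3       13    NYC   59
10       7    SEA   25
1        4     SF   32
7        2    NYC   40
11       2    NYC   47
8        1    SEA   42
add column age_minus_tenure = t['age'] - t['tenure']:
    tenure office  age  age_minus_tenure
6       20    AUS   59                39
4       15    NYC   28                13
9       15    NYC   46                31
12      15     SF   49                34
5       14    NYC   31                17
0       13    CHI   40                27
2       13    AUS   37                24
3       13    NYC   59                46
10       7    SEA   25                18
1        4     SF   32                28
7        2    NYC   40                38
11       2    NYC   47                45
8        1    SEA   42                41
filter rows where tenure <= 7:
    tenure office  age  age_minus_tenure
10       7    SEA   25                18
1        4     SF   32                28
7        2    NYC   40                38
11       2    NYC   47                45
8        1    SEA   42                41
take 3 rows with largest age_minus_tenure:
    tenure office  age  age_minus_tenure
11       2    NYC   47                45
8        1    SEA   42                41
7        2    NYC   40                38
Hence 38.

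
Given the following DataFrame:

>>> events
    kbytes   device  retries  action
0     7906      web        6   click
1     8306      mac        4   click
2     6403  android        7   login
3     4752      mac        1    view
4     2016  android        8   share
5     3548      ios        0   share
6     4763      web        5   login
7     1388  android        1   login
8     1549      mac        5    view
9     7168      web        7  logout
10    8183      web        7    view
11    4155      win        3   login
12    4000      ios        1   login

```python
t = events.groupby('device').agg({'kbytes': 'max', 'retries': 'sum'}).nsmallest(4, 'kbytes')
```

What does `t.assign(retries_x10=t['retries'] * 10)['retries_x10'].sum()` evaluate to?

group by device: max(kbytes), sum(retries):
         kbytes  retries
device                  
android    6403       16
ios        4000        1
mac        8306       10
web        8183       25
win        4155        3
take 4 rows with smallest kbytes:
         kbytes  retries
device                  
ios        4000        1
win        4155        3
android    6403       16
web        8183       25
add column retries_x10 = t['retries'] * 10:
         kbytes  retries  retries_x10
device                               
ios        4000        1           10
win        4155        3           30
android    6403       16          160
web        8183       25          250
Taking the sum of column 'retries_x10' gives 450.

450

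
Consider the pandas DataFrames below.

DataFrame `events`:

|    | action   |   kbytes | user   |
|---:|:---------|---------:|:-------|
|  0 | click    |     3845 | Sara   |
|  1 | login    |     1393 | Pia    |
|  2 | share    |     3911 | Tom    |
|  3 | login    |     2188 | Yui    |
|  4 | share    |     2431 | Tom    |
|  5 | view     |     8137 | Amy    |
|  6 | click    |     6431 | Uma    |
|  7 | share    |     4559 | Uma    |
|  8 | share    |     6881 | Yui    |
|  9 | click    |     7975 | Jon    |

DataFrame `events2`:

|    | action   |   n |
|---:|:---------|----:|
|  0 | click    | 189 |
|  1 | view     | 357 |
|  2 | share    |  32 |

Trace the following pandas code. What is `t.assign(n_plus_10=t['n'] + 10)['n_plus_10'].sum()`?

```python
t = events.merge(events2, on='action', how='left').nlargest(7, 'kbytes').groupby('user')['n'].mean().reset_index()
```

merge on 'action' (how='left') → 10 rows:
  action  kbytes  user      n
0  click    3845  Sara  189.0
1  login    1393   Pia    NaN
2  share    3911   Tom   32.0
3  login    2188   Yui    NaN
4  share    2431   Tom   32.0
5   view    8137   Amy  357.0
6  click    6431   Uma  189.0
7  share    4559   Uma   32.0
8  share    6881   Yui   32.0
9  click    7975   Jon  189.0
take 7 rows with largest kbytes:
  action  kbytes  user      n
5   view    8137   Amy  357.0
9  click    7975   Jon  189.0
8  share    6881   Yui   32.0
6  click    6431   Uma  189.0
7  share    4559   Uma   32.0
2  share    3911   Tom   32.0
0  click    3845  Sara  189.0
group by user, mean of n:
user
Amy     357.0
Jon     189.0
Sara    189.0
Tom      32.0
Uma     110.5
Yui      32.0
Name: n, dtype: float64
reset_index():
   user      n
0   Amy  357.0
1   Jon  189.0
2  Sara  189.0
3   Tom   32.0
4   Uma  110.5
5   Yui   32.0
add column n_plus_10 = t['n'] + 10:
   user      n  n_plus_10
0   Amy  357.0      367.0
1   Jon  189.0      199.0
2  Sara  189.0      199.0
3   Tom   32.0       42.0
4   Uma  110.5      120.5
5   Yui   32.0       42.0

969.5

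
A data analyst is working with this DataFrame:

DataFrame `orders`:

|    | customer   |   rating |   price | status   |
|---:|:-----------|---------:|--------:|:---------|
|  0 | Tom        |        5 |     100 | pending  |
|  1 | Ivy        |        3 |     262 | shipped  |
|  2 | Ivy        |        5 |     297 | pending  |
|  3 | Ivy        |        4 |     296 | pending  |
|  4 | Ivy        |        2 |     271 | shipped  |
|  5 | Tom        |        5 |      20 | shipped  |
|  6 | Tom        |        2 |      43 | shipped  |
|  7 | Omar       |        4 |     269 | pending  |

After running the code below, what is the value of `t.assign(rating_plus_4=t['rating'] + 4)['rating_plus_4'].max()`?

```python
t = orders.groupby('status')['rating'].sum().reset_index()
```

22

group by status, sum of rating:
status
pending    18
shipped    12
Name: rating, dtype: int64
reset_index():
    status  rating
0  pending      18
1  shipped      12
add column rating_plus_4 = t['rating'] + 4:
    status  rating  rating_plus_4
0  pending      18             22
1  shipped      12             16
So max() = 22.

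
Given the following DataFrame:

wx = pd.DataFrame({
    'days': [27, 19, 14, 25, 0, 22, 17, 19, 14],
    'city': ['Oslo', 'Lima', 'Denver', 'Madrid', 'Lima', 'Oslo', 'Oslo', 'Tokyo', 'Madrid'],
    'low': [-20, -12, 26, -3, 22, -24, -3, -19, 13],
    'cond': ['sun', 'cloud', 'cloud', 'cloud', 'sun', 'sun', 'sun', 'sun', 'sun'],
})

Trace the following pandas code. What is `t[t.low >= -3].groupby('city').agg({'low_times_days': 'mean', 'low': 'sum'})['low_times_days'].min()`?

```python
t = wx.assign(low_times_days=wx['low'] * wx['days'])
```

-51.0

add column low_times_days = wx['low'] * wx['days']:
   days    city  low   cond  low_times_days
0    27    Oslo  -20    sun            -540
1    19    Lima  -12  cloud            -228
2    14  Denver   26  cloud             364
3    25  Madrid   -3  cloud             -75
4     0    Lima   22    sun               0
5    22    Oslo  -24    sun            -528
6    17    Oslo   -3    sun             -51
7    19   Tokyo  -19    sun            -361
8    14  Madrid   13    sun             182
filter rows where low >= -3:
   days    city  low   cond  low_times_days
2    14  Denver   26  cloud             364
3    25  Madrid   -3  cloud             -75
4     0    Lima   22    sun               0
6    17    Oslo   -3    sun             -51
8    14  Madrid   13    sun             182
group by city: mean(low_times_days), sum(low):
        low_times_days  low
city                       
Denver           364.0   26
Lima               0.0   22
Madrid            53.5   10
Oslo             -51.0   -3
So min() = -51.0.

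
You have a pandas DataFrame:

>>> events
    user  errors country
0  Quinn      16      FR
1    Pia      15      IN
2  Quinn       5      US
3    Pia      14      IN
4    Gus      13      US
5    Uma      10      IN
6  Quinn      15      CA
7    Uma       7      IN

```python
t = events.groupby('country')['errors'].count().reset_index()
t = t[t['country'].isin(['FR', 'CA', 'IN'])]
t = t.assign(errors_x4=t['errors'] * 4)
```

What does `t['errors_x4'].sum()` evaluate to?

group by country, count of errors:
country
CA    1
FR    1
IN    4
US    2
Name: errors, dtype: int64
reset_index():
  country  errors
0      CA       1
1      FR       1
2      IN       4
3      US       2
filter rows where country in ['FR', 'CA', 'IN']:
  country  errors
0      CA       1
1      FR       1
2      IN       4
add column errors_x4 = t['errors'] * 4:
  country  errors  errors_x4
0      CA       1          4
1      FR       1          4
2      IN       4         16

24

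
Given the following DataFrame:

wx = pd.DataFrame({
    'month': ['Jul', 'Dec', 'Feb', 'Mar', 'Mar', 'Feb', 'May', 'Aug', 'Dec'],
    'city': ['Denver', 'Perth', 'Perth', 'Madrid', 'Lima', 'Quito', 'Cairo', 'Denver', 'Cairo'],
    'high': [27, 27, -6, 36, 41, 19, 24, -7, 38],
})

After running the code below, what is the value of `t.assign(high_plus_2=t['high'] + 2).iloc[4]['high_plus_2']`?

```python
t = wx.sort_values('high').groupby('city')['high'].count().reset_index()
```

sort by high:
  month    city  high
7   Aug  Denver    -7
2   Feb   Perth    -6
5   Feb   Quito    19
6   May   Cairo    24
0   Jul  Denver    27
1   Dec   Perth    27
3   Mar  Madrid    36
8   Dec   Cairo    38
4   Mar    Lima    41
group by city, count of high:
city
Cairo     2
Denver    2
Lima      1
Madrid    1
Perth     2
Quito     1
Name: high, dtype: int64
reset_index():
     city  high
0   Cairo     2
1  Denver     2
2    Lima     1
3  Madrid     1
4   Perth     2
5   Quito     1
add column high_plus_2 = t['high'] + 2:
     city  high  high_plus_2
0   Cairo     2            4
1  Denver     2            4
2    Lima     1            3
3  Madrid     1            3
4   Perth     2            4
5   Quito     1            3

4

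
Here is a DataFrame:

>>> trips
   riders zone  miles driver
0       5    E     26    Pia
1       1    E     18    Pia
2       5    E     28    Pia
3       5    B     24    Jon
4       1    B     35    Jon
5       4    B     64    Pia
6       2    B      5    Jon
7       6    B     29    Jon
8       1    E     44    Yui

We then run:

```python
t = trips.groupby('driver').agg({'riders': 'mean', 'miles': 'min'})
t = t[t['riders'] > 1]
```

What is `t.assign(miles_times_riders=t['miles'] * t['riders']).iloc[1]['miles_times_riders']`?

group by driver: mean(riders), min(miles):
        riders  miles
driver               
Jon       3.50      5
Pia       3.75     18
Yui       1.00     44
filter rows where riders > 1:
        riders  miles
driver               
Jon       3.50      5
Pia       3.75     18
add column miles_times_riders = t['miles'] * t['riders']:
        riders  miles  miles_times_riders
driver                                   
Jon       3.50      5                17.5
Pia       3.75     18                67.5
Taking the value at position 1, column 'miles_times_riders' gives 67.5.

67.5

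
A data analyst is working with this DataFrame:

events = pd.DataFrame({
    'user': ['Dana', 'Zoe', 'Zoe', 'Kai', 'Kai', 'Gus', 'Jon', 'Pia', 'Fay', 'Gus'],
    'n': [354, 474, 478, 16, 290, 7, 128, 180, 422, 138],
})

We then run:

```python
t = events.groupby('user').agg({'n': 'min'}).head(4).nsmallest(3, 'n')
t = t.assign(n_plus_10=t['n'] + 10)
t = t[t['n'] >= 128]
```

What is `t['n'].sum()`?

482

group by user, min of n:
        n
user     
Dana  354
Fay   422
Gus     7
Jon   128
Kai    16
Pia   180
Zoe   474
take first 4 rows:
        n
user     
Dana  354
Fay   422
Gus     7
Jon   128
take 3 rows with smallest n:
        n
user     
Gus     7
Jon   128
Dana  354
add column n_plus_10 = t['n'] + 10:
        n  n_plus_10
user                
Gus     7         17
Jon   128        138
Dana  354        364
filter rows where n >= 128:
        n  n_plus_10
user                
Jon   128        138
Dana  354        364
Taking the sum of column 'n' gives 482.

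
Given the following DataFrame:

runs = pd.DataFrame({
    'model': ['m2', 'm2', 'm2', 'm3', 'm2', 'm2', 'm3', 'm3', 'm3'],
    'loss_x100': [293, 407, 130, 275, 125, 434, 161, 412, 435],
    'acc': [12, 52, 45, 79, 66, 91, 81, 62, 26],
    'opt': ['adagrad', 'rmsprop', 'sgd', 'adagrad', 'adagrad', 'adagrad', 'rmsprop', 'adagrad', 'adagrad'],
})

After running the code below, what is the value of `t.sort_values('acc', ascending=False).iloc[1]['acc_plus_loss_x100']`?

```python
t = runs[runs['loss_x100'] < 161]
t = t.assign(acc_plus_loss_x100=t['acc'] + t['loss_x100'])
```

175

filter rows where loss_x100 < 161:
  model  loss_x100  acc      opt
2    m2        130   45      sgd
4    m2        125   66  adagrad
add column acc_plus_loss_x100 = t['acc'] + t['loss_x100']:
  model  loss_x100  acc      opt  acc_plus_loss_x100
2    m2        130   45      sgd                 175
4    m2        125   66  adagrad                 191
sort by acc descending:
  model  loss_x100  acc      opt  acc_plus_loss_x100
4    m2        125   66  adagrad                 191
2    m2        130   45      sgd                 175
Then the value at position 1, column 'acc_plus_loss_x100': 175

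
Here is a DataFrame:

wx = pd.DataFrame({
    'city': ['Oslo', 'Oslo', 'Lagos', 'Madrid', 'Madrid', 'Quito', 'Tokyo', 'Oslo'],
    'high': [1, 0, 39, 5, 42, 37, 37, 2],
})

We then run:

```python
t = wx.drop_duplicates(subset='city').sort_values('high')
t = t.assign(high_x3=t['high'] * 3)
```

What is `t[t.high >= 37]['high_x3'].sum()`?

drop duplicate city (keep=first):
     city  high
0    Oslo     1
2   Lagos    39
3  Madrid     5
5   Quito    37
6   Tokyo    37
sort by high:
     city  high
0    Oslo     1
3  Madrid     5
5   Quito    37
6   Tokyo    37
2   Lagos    39
add column high_x3 = t['high'] * 3:
     city  high  high_x3
0    Oslo     1        3
3  Madrid     5       15
5   Quito    37      111
6   Tokyo    37      111
2   Lagos    39      117
filter rows where high >= 37:
    city  high  high_x3
5  Quito    37      111
6  Tokyo    37      111
2  Lagos    39      117

339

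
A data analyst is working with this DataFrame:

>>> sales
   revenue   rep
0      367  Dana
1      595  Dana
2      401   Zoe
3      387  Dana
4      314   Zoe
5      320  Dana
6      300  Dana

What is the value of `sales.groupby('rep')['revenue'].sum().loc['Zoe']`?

group by rep, sum of revenue:
rep
Dana    1969
Zoe      715
Name: revenue, dtype: int64
value at index 'Zoe' → 715

715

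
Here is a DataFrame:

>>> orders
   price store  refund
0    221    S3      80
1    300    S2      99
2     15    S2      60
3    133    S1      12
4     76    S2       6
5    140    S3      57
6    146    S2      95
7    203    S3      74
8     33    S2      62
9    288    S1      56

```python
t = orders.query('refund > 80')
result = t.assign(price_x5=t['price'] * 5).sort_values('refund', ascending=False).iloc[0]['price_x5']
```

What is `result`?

1500

filter rows where refund > 80:
   price store  refund
1    300    S2      99
6    146    S2      95
add column price_x5 = t['price'] * 5:
   price store  refund  price_x5
1    300    S2      99      1500
6    146    S2      95       730
sort by refund descending:
   price store  refund  price_x5
1    300    S2      99      1500
6    146    S2      95       730
Taking the value at position 0, column 'price_x5' gives 1500.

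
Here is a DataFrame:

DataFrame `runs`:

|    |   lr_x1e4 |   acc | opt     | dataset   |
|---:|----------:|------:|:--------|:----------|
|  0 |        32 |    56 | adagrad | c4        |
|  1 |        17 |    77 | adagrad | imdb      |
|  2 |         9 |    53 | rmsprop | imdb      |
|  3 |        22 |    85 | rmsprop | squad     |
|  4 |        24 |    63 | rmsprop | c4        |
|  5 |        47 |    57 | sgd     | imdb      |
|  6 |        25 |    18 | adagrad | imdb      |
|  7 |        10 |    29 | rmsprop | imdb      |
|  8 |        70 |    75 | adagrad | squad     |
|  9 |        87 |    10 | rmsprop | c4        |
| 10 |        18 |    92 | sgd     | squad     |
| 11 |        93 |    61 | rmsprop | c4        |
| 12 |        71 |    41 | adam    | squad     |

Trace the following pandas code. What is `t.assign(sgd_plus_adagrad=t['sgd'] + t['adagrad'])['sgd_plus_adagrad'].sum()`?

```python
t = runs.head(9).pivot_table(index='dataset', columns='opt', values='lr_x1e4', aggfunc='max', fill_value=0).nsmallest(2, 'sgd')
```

102

take first 9 rows:
   lr_x1e4  acc      opt dataset
0       32   56  adagrad      c4
1       17   77  adagrad    imdb
2        9   53  rmsprop    imdb
3       22   85  rmsprop   squad
4       24   63  rmsprop      c4
5       47   57      sgd    imdb
6       25   18  adagrad    imdb
7       10   29  rmsprop    imdb
8       70   75  adagrad   squad
pivot: rows=dataset, cols=opt, max(lr_x1e4):
opt      adagrad  rmsprop  sgd
dataset                       
c4            32       24    0
imdb          25       10   47
squad         70       22    0
take 2 rows with smallest sgd:
opt      adagrad  rmsprop  sgd
dataset                       
c4            32       24    0
squad         70       22    0
add column sgd_plus_adagrad = t['sgd'] + t['adagrad']:
opt      adagrad  rmsprop  sgd  sgd_plus_adagrad
dataset                                         
c4            32       24    0                32
squad         70       22    0                70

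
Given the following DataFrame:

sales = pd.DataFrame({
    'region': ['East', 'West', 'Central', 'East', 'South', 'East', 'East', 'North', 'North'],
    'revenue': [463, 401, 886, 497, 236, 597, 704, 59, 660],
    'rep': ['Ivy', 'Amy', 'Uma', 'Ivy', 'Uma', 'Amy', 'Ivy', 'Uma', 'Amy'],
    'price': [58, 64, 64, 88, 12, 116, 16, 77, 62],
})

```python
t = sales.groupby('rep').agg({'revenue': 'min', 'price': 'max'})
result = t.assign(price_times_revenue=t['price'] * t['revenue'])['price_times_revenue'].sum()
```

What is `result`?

group by rep: min(revenue), max(price):
     revenue  price
rep                
Amy      401    116
Ivy      463     88
Uma       59     77
add column price_times_revenue = t['price'] * t['revenue']:
     revenue  price  price_times_revenue
rep                                     
Amy      401    116                46516
Ivy      463     88                40744
Uma       59     77                 4543

91803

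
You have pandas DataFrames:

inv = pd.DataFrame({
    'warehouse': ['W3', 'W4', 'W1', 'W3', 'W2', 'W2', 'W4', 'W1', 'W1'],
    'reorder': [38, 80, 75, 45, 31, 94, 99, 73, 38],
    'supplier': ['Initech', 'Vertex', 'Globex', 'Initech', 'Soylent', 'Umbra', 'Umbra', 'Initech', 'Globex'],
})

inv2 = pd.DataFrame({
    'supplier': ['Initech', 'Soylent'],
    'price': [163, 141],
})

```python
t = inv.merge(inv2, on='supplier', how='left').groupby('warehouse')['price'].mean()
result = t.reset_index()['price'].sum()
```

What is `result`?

merge on 'supplier' (how='left') → 9 rows:
  warehouse  reorder supplier  price
0        W3       38  Initech  163.0
1        W4       80   Vertex    NaN
2        W1       75   Globex    NaN
3        W3       45  Initech  163.0
4        W2       31  Soylent  141.0
5        W2       94    Umbra    NaN
6        W4       99    Umbra    NaN
7        W1       73  Initech  163.0
8        W1       38   Globex    NaN
group by warehouse, mean of price:
warehouse
W1    163.0
W2    141.0
W3    163.0
W4      NaN
Name: price, dtype: float64
reset_index():
  warehouse  price
0        W1  163.0
1        W2  141.0
2        W3  163.0
3        W4    NaN

467.0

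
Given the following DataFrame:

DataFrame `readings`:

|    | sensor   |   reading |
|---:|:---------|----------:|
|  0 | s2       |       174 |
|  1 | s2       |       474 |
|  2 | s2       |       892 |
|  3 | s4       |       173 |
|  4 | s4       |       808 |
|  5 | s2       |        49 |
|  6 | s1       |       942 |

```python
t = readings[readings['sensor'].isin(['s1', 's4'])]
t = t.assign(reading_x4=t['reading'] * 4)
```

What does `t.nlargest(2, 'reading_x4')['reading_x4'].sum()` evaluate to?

filter rows where sensor in ['s1', 's4']:
  sensor  reading
3     s4      173
4     s4      808
6     s1      942
add column reading_x4 = t['reading'] * 4:
  sensor  reading  reading_x4
3     s4      173         692
4     s4      808        3232
6     s1      942        3768
take 2 rows with largest reading_x4:
  sensor  reading  reading_x4
6     s1      942        3768
4     s4      808        3232
The sum of column 'reading_x4' is 7000.

7000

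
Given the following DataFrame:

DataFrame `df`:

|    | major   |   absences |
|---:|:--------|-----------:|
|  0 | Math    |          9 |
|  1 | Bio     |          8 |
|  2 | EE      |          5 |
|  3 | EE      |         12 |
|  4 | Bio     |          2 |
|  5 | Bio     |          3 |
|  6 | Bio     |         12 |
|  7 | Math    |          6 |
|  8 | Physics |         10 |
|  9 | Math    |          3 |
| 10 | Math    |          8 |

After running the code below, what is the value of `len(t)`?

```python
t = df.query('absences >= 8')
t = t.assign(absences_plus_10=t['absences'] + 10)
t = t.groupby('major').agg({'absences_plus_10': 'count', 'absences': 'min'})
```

filter rows where absences >= 8:
      major  absences
0      Math         9
1       Bio         8
3        EE        12
6       Bio        12
8   Physics        10
10     Math         8
add column absences_plus_10 = t['absences'] + 10:
      major  absences  absences_plus_10
0      Math         9                19
1       Bio         8                18
3        EE        12                22
6       Bio        12                22
8   Physics        10                20
10     Math         8                18
group by major: count(absences_plus_10), min(absences):
         absences_plus_10  absences
major                              
Bio                     2         8
EE                      1        12
Math                    2         8
Physics                 1        10
number of rows → 4

4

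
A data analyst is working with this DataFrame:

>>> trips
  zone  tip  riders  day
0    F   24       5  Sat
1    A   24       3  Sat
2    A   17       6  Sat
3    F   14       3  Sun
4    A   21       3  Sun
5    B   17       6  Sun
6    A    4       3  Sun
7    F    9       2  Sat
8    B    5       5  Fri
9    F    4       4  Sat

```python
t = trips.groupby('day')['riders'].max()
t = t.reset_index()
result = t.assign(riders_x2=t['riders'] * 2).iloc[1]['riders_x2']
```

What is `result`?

12

group by day, max of riders:
day
Fri    5
Sat    6
Sun    6
Name: riders, dtype: int64
reset_index():
   day  riders
0  Fri       5
1  Sat       6
2  Sun       6
add column riders_x2 = t['riders'] * 2:
   day  riders  riders_x2
0  Fri       5         10
1  Sat       6         12
2  Sun       6         12
value at position 1, column 'riders_x2' → 12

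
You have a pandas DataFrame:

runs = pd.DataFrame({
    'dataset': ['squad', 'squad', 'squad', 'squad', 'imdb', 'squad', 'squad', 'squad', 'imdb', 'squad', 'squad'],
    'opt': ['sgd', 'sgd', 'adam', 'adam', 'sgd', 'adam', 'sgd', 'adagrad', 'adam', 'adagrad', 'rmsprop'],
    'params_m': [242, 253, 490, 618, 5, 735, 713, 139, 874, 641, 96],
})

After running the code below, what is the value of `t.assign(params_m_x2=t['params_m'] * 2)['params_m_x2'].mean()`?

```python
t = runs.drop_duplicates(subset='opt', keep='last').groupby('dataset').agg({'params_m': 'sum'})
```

2324.0

drop duplicate opt (keep=last):
   dataset      opt  params_m
6    squad      sgd       713
8     imdb     adam       874
9    squad  adagrad       641
10   squad  rmsprop        96
group by dataset, sum of params_m:
         params_m
dataset          
imdb          874
squad        1450
add column params_m_x2 = t['params_m'] * 2:
         params_m  params_m_x2
dataset                       
imdb          874         1748
squad        1450         2900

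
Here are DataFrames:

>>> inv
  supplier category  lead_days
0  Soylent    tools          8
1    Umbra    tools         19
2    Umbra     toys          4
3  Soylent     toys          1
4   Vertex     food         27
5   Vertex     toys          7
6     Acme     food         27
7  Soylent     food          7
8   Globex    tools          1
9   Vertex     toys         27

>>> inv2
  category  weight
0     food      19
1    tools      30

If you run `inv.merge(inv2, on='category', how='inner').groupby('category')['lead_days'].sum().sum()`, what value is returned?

merge on 'category' (how='inner') → 6 rows:
  supplier category  lead_days  weight
0  Soylent    tools          8      30
1    Umbra    tools         19      30
2   Vertex     food         27      19
3     Acme     food         27      19
4  Soylent     food          7      19
5   Globex    tools          1      30
group by category, sum of lead_days:
category
food     61
tools    28
Name: lead_days, dtype: int64
Hence 89.

89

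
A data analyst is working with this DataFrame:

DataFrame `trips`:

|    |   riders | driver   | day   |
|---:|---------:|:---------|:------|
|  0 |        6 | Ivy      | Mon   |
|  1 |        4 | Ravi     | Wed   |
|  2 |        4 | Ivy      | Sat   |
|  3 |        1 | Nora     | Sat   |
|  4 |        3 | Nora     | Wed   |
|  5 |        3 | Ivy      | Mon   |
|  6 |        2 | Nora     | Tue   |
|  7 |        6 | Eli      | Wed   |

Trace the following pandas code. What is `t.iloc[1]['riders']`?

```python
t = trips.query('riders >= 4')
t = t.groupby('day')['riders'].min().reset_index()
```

filter rows where riders >= 4:
   riders driver  day
0       6    Ivy  Mon
1       4   Ravi  Wed
2       4    Ivy  Sat
7       6    Eli  Wed
group by day, min of riders:
day
Mon    6
Sat    4
Wed    4
Name: riders, dtype: int64
reset_index():
   day  riders
0  Mon       6
1  Sat       4
2  Wed       4

4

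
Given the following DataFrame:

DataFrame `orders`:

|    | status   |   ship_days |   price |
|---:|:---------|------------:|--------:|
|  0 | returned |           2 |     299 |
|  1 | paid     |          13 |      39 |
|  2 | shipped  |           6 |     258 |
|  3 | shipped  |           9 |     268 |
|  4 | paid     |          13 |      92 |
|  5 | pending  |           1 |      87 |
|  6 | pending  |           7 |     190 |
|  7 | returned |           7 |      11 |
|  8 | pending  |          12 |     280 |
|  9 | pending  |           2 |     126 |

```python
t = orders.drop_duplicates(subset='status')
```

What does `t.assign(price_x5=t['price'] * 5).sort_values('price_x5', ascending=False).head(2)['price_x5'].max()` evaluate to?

drop duplicate status (keep=first):
     status  ship_days  price
0  returned          2    299
1      paid         13     39
2   shipped          6    258
5   pending          1     87
add column price_x5 = t['price'] * 5:
     status  ship_days  price  price_x5
0  returned          2    299      1495
1      paid         13     39       195
2   shipped          6    258      1290
5   pending          1     87       435
sort by price_x5 descending:
     status  ship_days  price  price_x5
0  returned          2    299      1495
2   shipped          6    258      1290
5   pending          1     87       435
1      paid         13     39       195
take first 2 rows:
     status  ship_days  price  price_x5
0  returned          2    299      1495
2   shipped          6    258      1290

1495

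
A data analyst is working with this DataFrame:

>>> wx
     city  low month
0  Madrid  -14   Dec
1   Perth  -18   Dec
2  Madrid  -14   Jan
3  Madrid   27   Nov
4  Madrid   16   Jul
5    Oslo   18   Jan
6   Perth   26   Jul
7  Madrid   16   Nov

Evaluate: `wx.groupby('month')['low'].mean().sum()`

28.5

group by month, mean of low:
month
Dec   -16.0
Jan     2.0
Jul    21.0
Nov    21.5
Name: low, dtype: float64
The sum of the resulting series is 28.5.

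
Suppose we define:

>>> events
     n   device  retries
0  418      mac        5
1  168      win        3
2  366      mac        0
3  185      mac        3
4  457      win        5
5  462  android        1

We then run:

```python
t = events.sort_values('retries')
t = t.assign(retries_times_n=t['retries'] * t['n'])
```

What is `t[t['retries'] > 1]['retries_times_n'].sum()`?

sort by retries:
     n   device  retries
2  366      mac        0
5  462  android        1
1  168      win        3
3  185      mac        3
0  418      mac        5
4  457      win        5
add column retries_times_n = t['retries'] * t['n']:
     n   device  retries  retries_times_n
2  366      mac        0                0
5  462  android        1              462
1  168      win        3              504
3  185      mac        3              555
0  418      mac        5             2090
4  457      win        5             2285
filter rows where retries > 1:
     n device  retries  retries_times_n
1  168    win        3              504
3  185    mac        3              555
0  418    mac        5             2090
4  457    win        5             2285

5434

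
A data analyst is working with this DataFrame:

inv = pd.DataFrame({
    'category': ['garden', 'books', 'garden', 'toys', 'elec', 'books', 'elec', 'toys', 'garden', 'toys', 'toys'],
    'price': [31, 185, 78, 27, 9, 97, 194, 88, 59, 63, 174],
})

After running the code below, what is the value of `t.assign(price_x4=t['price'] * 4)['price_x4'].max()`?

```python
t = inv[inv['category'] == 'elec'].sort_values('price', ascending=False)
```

filter rows where category == 'elec':
  category  price
4     elec      9
6     elec    194
sort by price descending:
  category  price
6     elec    194
4     elec      9
add column price_x4 = t['price'] * 4:
  category  price  price_x4
6     elec    194       776
4     elec      9        36

776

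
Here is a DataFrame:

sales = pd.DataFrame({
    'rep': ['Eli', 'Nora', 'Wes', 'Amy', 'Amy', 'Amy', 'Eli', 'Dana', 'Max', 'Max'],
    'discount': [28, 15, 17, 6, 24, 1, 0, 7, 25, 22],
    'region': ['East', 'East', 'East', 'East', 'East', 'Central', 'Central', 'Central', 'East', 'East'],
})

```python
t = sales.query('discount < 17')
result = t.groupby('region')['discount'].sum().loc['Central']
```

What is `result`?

filter rows where discount < 17:
    rep  discount   region
1  Nora        15     East
3   Amy         6     East
5   Amy         1  Central
6   Eli         0  Central
7  Dana         7  Central
group by region, sum of discount:
region
Central     8
East       21
Name: discount, dtype: int64
Hence 8.

8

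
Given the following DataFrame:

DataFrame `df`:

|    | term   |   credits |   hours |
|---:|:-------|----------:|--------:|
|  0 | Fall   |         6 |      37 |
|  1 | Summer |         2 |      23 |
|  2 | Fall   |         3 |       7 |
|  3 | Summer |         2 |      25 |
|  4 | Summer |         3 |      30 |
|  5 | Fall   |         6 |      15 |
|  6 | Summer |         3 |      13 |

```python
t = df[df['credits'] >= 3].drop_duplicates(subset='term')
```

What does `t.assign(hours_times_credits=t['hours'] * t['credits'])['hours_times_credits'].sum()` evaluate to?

312

filter rows where credits >= 3:
     term  credits  hours
0    Fall        6     37
2    Fall        3      7
4  Summer        3     30
5    Fall        6     15
6  Summer        3     13
drop duplicate term (keep=first):
     term  credits  hours
0    Fall        6     37
4  Summer        3     30
add column hours_times_credits = t['hours'] * t['credits']:
     term  credits  hours  hours_times_credits
0    Fall        6     37                  222
4  Summer        3     30                   90
Finally, sum of column 'hours_times_credits' = 312.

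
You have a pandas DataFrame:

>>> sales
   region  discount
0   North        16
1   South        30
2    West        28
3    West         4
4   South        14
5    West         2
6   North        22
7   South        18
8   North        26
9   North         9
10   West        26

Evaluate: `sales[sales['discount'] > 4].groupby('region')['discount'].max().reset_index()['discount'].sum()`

filter rows where discount > 4:
   region  discount
0   North        16
1   South        30
2    West        28
4   South        14
6   North        22
7   South        18
8   North        26
9   North         9
10   West        26
group by region, max of discount:
region
North    26
South    30
West     28
Name: discount, dtype: int64
reset_index():
  region  discount
0  North        26
1  South        30
2   West        28

84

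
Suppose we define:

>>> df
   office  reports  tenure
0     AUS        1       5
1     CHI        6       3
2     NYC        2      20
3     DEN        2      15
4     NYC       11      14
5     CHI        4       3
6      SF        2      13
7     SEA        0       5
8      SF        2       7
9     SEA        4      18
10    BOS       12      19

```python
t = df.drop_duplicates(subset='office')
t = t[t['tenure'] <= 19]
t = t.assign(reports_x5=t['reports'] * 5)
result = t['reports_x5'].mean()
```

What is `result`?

drop duplicate office (keep=first):
   office  reports  tenure
0     AUS        1       5
1     CHI        6       3
2     NYC        2      20
3     DEN        2      15
6      SF        2      13
7     SEA        0       5
10    BOS       12      19
filter rows where tenure <= 19:
   office  reports  tenure
0     AUS        1       5
1     CHI        6       3
3     DEN        2      15
6      SF        2      13
7     SEA        0       5
10    BOS       12      19
add column reports_x5 = t['reports'] * 5:
   office  reports  tenure  reports_x5
0     AUS        1       5           5
1     CHI        6       3          30
3     DEN        2      15          10
6      SF        2      13          10
7     SEA        0       5           0
10    BOS       12      19          60

19.1666666667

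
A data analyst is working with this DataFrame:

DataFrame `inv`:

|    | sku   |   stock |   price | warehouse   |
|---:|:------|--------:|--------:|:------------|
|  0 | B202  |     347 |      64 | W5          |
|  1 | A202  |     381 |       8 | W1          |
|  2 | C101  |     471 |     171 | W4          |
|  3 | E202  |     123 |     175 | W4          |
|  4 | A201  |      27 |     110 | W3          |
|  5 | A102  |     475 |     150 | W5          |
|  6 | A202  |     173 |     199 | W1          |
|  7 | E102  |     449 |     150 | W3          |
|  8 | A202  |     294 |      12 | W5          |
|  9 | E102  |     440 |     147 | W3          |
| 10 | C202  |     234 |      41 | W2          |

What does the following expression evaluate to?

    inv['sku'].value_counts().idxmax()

value_counts of sku:
sku
A202    3
E102    2
B202    1
C101    1
E202    1
A201    1
A102    1
C202    1
Name: count, dtype: int64

A202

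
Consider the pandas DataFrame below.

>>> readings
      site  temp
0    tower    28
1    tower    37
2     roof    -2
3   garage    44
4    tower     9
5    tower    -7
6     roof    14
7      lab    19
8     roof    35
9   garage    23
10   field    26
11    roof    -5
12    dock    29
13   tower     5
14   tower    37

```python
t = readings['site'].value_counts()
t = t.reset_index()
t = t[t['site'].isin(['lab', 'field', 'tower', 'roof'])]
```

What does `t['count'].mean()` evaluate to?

value_counts of site:
site
tower     6
roof      4
garage    2
lab       1
field     1
dock      1
Name: count, dtype: int64
reset_index():
     site  count
0   tower      6
1    roof      4
2  garage      2
3     lab      1
4   field      1
5    dock      1
filter rows where site in ['lab', 'field', 'tower', 'roof']:
    site  count
0  tower      6
1   roof      4
3    lab      1
4  field      1

3.0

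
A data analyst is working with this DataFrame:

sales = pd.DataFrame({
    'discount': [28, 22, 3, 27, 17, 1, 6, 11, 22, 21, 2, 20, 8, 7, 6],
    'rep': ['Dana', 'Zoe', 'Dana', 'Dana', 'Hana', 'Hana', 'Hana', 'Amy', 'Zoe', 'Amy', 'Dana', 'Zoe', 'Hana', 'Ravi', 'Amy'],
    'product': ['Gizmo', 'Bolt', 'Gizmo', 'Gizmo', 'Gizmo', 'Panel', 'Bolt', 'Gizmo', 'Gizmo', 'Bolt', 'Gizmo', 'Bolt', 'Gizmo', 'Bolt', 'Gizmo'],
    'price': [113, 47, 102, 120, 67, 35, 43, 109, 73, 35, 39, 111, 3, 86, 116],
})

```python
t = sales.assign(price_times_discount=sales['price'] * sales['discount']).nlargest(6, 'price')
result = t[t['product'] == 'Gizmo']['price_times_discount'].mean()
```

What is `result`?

1721.0

add column price_times_discount = sales['price'] * sales['discount']:
    discount   rep product  price  price_times_discount
0         28  Dana   Gizmo    113                  3164
1         22   Zoe    Bolt     47                  1034
2          3  Dana   Gizmo    102                   306
3         27  Dana   Gizmo    120                  3240
4         17  Hana   Gizmo     67                  1139
5          1  Hana   Panel     35                    35
6          6  Hana    Bolt     43                   258
7         11   Amy   Gizmo    109                  1199
8         22   Zoe   Gizmo     73                  1606
9         21   Amy    Bolt     35                   735
10         2  Dana   Gizmo     39                    78
11        20   Zoe    Bolt    111                  2220
12         8  Hana   Gizmo      3                    24
13         7  Ravi    Bolt     86                   602
14         6   Amy   Gizmo    116                   696
take 6 rows with largest price:
    discount   rep product  price  price_times_discount
3         27  Dana   Gizmo    120                  3240
14         6   Amy   Gizmo    116                   696
0         28  Dana   Gizmo    113                  3164
11        20   Zoe    Bolt    111                  2220
7         11   Amy   Gizmo    109                  1199
2          3  Dana   Gizmo    102                   306
filter rows where product == 'Gizmo':
    discount   rep product  price  price_times_discount
3         27  Dana   Gizmo    120                  3240
14         6   Amy   Gizmo    116                   696
0         28  Dana   Gizmo    113                  3164
7         11   Amy   Gizmo    109                  1199
2          3  Dana   Gizmo    102                   306
The mean of column 'price_times_discount' is 1721.0.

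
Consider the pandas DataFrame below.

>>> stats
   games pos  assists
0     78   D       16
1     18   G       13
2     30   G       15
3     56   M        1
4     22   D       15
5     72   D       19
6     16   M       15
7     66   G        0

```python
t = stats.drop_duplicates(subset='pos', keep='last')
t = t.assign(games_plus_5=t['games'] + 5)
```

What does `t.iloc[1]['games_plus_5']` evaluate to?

21

drop duplicate pos (keep=last):
   games pos  assists
5     72   D       19
6     16   M       15
7     66   G        0
add column games_plus_5 = t['games'] + 5:
   games pos  assists  games_plus_5
5     72   D       19            77
6     16   M       15            21
7     66   G        0            71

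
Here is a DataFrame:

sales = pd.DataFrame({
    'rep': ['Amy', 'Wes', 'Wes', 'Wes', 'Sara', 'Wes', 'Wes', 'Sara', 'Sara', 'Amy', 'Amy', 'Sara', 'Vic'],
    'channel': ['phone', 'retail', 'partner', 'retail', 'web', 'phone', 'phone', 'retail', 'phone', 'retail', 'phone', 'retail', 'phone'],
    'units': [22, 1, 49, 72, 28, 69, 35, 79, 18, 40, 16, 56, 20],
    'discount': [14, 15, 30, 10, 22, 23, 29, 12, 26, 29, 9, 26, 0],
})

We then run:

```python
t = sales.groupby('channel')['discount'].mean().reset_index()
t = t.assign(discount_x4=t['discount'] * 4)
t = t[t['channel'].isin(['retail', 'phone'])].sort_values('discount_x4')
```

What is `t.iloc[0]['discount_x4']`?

67.3333333333

group by channel, mean of discount:
channel
partner    30.000000
phone      16.833333
retail     18.400000
web        22.000000
Name: discount, dtype: float64
reset_index():
   channel   discount
0  partner  30.000000
1    phone  16.833333
2   retail  18.400000
3      web  22.000000
add column discount_x4 = t['discount'] * 4:
   channel   discount  discount_x4
0  partner  30.000000   120.000000
1    phone  16.833333    67.333333
2   retail  18.400000    73.600000
3      web  22.000000    88.000000
filter rows where channel in ['retail', 'phone']:
  channel   discount  discount_x4
1   phone  16.833333    67.333333
2  retail  18.400000    73.600000
sort by discount_x4:
  channel   discount  discount_x4
1   phone  16.833333    67.333333
2  retail  18.400000    73.600000
Finally, value at position 0, column 'discount_x4' = 67.3333333333.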